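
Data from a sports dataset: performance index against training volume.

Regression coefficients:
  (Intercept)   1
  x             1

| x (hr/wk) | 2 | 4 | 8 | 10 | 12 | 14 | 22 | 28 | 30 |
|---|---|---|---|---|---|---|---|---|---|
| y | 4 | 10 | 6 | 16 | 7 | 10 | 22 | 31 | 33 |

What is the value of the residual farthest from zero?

x=2: ŷ = 1 + 2 = 3; e = 4 − 3 = 1
x=4: ŷ = 1 + 4 = 5; e = 10 − 5 = 5
x=8: ŷ = 1 + 8 = 9; e = 6 − 9 = -3
x=10: ŷ = 1 + 10 = 11; e = 16 − 11 = 5
x=12: ŷ = 1 + 12 = 13; e = 7 − 13 = -6
x=14: ŷ = 1 + 14 = 15; e = 10 − 15 = -5
x=22: ŷ = 1 + 22 = 23; e = 22 − 23 = -1
x=28: ŷ = 1 + 28 = 29; e = 31 − 29 = 2
x=30: ŷ = 1 + 30 = 31; e = 33 − 31 = 2
Largest |e| is 6 at x = 12, residual -6.

e = -6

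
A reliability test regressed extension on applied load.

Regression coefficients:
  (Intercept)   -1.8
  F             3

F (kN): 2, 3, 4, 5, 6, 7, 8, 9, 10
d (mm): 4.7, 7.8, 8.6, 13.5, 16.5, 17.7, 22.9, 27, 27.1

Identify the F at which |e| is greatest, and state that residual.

F = 9, e = 1.8

F=2: ŷ = -1.8 + 3·2 = 4.2; e = 4.7 − 4.2 = 0.5
F=3: ŷ = -1.8 + 3·3 = 7.2; e = 7.8 − 7.2 = 0.6
F=4: ŷ = -1.8 + 3·4 = 10.2; e = 8.6 − 10.2 = -1.6
F=5: ŷ = -1.8 + 3·5 = 13.2; e = 13.5 − 13.2 = 0.3
F=6: ŷ = -1.8 + 3·6 = 16.2; e = 16.5 − 16.2 = 0.3
F=7: ŷ = -1.8 + 3·7 = 19.2; e = 17.7 − 19.2 = -1.5
F=8: ŷ = -1.8 + 3·8 = 22.2; e = 22.9 − 22.2 = 0.7
F=9: ŷ = -1.8 + 3·9 = 25.2; e = 27 − 25.2 = 1.8
F=10: ŷ = -1.8 + 3·10 = 28.2; e = 27.1 − 28.2 = -1.1
Largest |e| is 1.8 at F = 9, residual 1.8.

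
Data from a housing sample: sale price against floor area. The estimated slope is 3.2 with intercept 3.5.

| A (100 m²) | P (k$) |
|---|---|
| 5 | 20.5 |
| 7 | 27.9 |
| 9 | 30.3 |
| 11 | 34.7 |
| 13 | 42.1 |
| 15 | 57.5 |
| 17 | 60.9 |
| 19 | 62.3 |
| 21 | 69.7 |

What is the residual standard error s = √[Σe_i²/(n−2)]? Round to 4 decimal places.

s = 3.4641

A=5: ŷ = 3.5 + 3.2·5 = 19.5; e = 20.5 − 19.5 = 1
A=7: ŷ = 3.5 + 3.2·7 = 25.9; e = 27.9 − 25.9 = 2
A=9: ŷ = 3.5 + 3.2·9 = 32.3; e = 30.3 − 32.3 = -2
A=11: ŷ = 3.5 + 3.2·11 = 38.7; e = 34.7 − 38.7 = -4
A=13: ŷ = 3.5 + 3.2·13 = 45.1; e = 42.1 − 45.1 = -3
A=15: ŷ = 3.5 + 3.2·15 = 51.5; e = 57.5 − 51.5 = 6
A=17: ŷ = 3.5 + 3.2·17 = 57.9; e = 60.9 − 57.9 = 3
A=19: ŷ = 3.5 + 3.2·19 = 64.3; e = 62.3 − 64.3 = -2
A=21: ŷ = 3.5 + 3.2·21 = 70.7; e = 69.7 − 70.7 = -1
SSE = 1 + 4 + 4 + 16 + 9 + 36 + 9 + 4 + 1 = 84
s = √(84/7) = √12 ≈ 3.4641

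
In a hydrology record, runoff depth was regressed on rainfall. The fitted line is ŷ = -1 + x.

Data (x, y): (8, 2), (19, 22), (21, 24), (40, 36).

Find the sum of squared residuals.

x=8: ŷ = -1 + 8 = 7; r = 2 − 7 = -5
x=19: ŷ = -1 + 19 = 18; r = 22 − 18 = 4
x=21: ŷ = -1 + 21 = 20; r = 24 − 20 = 4
x=40: ŷ = -1 + 40 = 39; r = 36 − 39 = -3
SSE = 25 + 16 + 16 + 9 = 66

SSE = 66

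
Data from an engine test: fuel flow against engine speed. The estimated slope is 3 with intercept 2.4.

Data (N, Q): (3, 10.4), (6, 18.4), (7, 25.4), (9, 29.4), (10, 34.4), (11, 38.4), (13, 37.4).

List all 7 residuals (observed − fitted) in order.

N=3: ŷ = 2.4 + 3·3 = 11.4; r = 10.4 − 11.4 = -1
N=6: ŷ = 2.4 + 3·6 = 20.4; r = 18.4 − 20.4 = -2
N=7: ŷ = 2.4 + 3·7 = 23.4; r = 25.4 − 23.4 = 2
N=9: ŷ = 2.4 + 3·9 = 29.4; r = 29.4 − 29.4 = 0
N=10: ŷ = 2.4 + 3·10 = 32.4; r = 34.4 − 32.4 = 2
N=11: ŷ = 2.4 + 3·11 = 35.4; r = 38.4 − 35.4 = 3
N=13: ŷ = 2.4 + 3·13 = 41.4; r = 37.4 − 41.4 = -4

-1, -2, 2, 0, 2, 3, -4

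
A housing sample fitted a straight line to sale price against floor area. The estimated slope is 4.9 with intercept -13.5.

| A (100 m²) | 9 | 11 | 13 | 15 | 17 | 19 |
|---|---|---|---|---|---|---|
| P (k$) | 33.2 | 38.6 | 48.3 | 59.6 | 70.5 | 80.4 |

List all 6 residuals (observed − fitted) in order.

A=9: P̂ = -13.5 + 4.9·9 = 30.6; r = 33.2 − 30.6 = 2.6
A=11: P̂ = -13.5 + 4.9·11 = 40.4; r = 38.6 − 40.4 = -1.8
A=13: P̂ = -13.5 + 4.9·13 = 50.2; r = 48.3 − 50.2 = -1.9
A=15: P̂ = -13.5 + 4.9·15 = 60; r = 59.6 − 60 = -0.4
A=17: P̂ = -13.5 + 4.9·17 = 69.8; r = 70.5 − 69.8 = 0.7
A=19: P̂ = -13.5 + 4.9·19 = 79.6; r = 80.4 − 79.6 = 0.8

2.6, -1.8, -1.9, -0.4, 0.7, 0.8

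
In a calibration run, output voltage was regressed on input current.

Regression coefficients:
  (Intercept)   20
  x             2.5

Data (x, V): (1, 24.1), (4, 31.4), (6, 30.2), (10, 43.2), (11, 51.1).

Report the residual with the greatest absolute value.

e = -4.8

x=1: V̂ = 20 + 2.5·1 = 22.5; e = 24.1 − 22.5 = 1.6
x=4: V̂ = 20 + 2.5·4 = 30; e = 31.4 − 30 = 1.4
x=6: V̂ = 20 + 2.5·6 = 35; e = 30.2 − 35 = -4.8
x=10: V̂ = 20 + 2.5·10 = 45; e = 43.2 − 45 = -1.8
x=11: V̂ = 20 + 2.5·11 = 47.5; e = 51.1 − 47.5 = 3.6
Largest |e| is 4.8 at x = 6, residual -4.8.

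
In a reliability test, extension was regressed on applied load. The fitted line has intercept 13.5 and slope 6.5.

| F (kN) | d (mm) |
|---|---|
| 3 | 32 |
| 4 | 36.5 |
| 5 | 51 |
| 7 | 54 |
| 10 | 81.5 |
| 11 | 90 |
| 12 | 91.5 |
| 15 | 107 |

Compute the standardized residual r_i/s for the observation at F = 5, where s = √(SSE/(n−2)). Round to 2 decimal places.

F=3: ŷ = 13.5 + 6.5·3 = 33; r = 32 − 33 = -1
F=4: ŷ = 13.5 + 6.5·4 = 39.5; r = 36.5 − 39.5 = -3
F=5: ŷ = 13.5 + 6.5·5 = 46; r = 51 − 46 = 5
F=7: ŷ = 13.5 + 6.5·7 = 59; r = 54 − 59 = -5
F=10: ŷ = 13.5 + 6.5·10 = 78.5; r = 81.5 − 78.5 = 3
F=11: ŷ = 13.5 + 6.5·11 = 85; r = 90 − 85 = 5
F=12: ŷ = 13.5 + 6.5·12 = 91.5; r = 91.5 − 91.5 = 0
F=15: ŷ = 13.5 + 6.5·15 = 111; r = 107 − 111 = -4
SSE = 1 + 9 + 25 + 25 + 9 + 25 + 0 + 16 = 110
s = √(110/6) = 4.28174
r/s = 5 / 4.28174 = 1.17

1.17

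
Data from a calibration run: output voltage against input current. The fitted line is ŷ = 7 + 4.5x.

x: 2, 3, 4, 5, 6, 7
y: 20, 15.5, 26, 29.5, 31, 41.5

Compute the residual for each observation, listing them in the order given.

x=2: ŷ = 7 + 4.5·2 = 16; r = 20 − 16 = 4
x=3: ŷ = 7 + 4.5·3 = 20.5; r = 15.5 − 20.5 = -5
x=4: ŷ = 7 + 4.5·4 = 25; r = 26 − 25 = 1
x=5: ŷ = 7 + 4.5·5 = 29.5; r = 29.5 − 29.5 = 0
x=6: ŷ = 7 + 4.5·6 = 34; r = 31 − 34 = -3
x=7: ŷ = 7 + 4.5·7 = 38.5; r = 41.5 − 38.5 = 3

4, -5, 1, 0, -3, 3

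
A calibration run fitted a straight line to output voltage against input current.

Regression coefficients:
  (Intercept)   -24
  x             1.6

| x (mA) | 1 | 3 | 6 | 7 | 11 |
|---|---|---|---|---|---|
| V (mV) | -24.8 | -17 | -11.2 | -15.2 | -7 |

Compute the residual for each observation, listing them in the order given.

x=1: ŷ = -24 + 1.6·1 = -22.4; e = -24.8 − (-22.4) = -2.4
x=3: ŷ = -24 + 1.6·3 = -19.2; e = -17 − (-19.2) = 2.2
x=6: ŷ = -24 + 1.6·6 = -14.4; e = -11.2 − (-14.4) = 3.2
x=7: ŷ = -24 + 1.6·7 = -12.8; e = -15.2 − (-12.8) = -2.4
x=11: ŷ = -24 + 1.6·11 = -6.4; e = -7 − (-6.4) = -0.6

-2.4, 2.2, 3.2, -2.4, -0.6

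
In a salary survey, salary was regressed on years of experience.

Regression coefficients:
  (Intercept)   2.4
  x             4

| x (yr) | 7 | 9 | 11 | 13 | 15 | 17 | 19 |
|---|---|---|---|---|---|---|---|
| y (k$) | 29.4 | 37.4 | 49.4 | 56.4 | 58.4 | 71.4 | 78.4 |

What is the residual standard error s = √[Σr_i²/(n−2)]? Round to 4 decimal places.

s = 2.5298

x=7: ŷ = 2.4 + 4·7 = 30.4; r = 29.4 − 30.4 = -1
x=9: ŷ = 2.4 + 4·9 = 38.4; r = 37.4 − 38.4 = -1
x=11: ŷ = 2.4 + 4·11 = 46.4; r = 49.4 − 46.4 = 3
x=13: ŷ = 2.4 + 4·13 = 54.4; r = 56.4 − 54.4 = 2
x=15: ŷ = 2.4 + 4·15 = 62.4; r = 58.4 − 62.4 = -4
x=17: ŷ = 2.4 + 4·17 = 70.4; r = 71.4 − 70.4 = 1
x=19: ŷ = 2.4 + 4·19 = 78.4; r = 78.4 − 78.4 = 0
SSE = 1 + 1 + 9 + 4 + 16 + 1 + 0 = 32
s = √(32/5) = √6.4 ≈ 2.5298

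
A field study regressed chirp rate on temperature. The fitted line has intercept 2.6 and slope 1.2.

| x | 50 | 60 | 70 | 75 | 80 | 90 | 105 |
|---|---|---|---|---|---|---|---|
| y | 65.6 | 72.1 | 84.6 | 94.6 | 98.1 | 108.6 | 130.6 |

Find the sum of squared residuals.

SSE = 31.5

x=50: ŷ = 2.6 + 1.2·50 = 62.6; e = 65.6 − 62.6 = 3
x=60: ŷ = 2.6 + 1.2·60 = 74.6; e = 72.1 − 74.6 = -2.5
x=70: ŷ = 2.6 + 1.2·70 = 86.6; e = 84.6 − 86.6 = -2
x=75: ŷ = 2.6 + 1.2·75 = 92.6; e = 94.6 − 92.6 = 2
x=80: ŷ = 2.6 + 1.2·80 = 98.6; e = 98.1 − 98.6 = -0.5
x=90: ŷ = 2.6 + 1.2·90 = 110.6; e = 108.6 − 110.6 = -2
x=105: ŷ = 2.6 + 1.2·105 = 128.6; e = 130.6 − 128.6 = 2
SSE = 9 + 6.25 + 4 + 4 + 0.25 + 4 + 4 = 31.5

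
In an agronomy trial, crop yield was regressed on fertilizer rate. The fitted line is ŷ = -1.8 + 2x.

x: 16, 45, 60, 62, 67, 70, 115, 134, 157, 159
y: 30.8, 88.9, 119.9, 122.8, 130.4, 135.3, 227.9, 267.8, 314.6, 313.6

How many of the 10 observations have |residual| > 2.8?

x=16: ŷ = -1.8 + 2·16 = 30.2; e = 30.8 − 30.2 = 0.6
x=45: ŷ = -1.8 + 2·45 = 88.2; e = 88.9 − 88.2 = 0.7
x=60: ŷ = -1.8 + 2·60 = 118.2; e = 119.9 − 118.2 = 1.7
x=62: ŷ = -1.8 + 2·62 = 122.2; e = 122.8 − 122.2 = 0.6
x=67: ŷ = -1.8 + 2·67 = 132.2; e = 130.4 − 132.2 = -1.8
x=70: ŷ = -1.8 + 2·70 = 138.2; e = 135.3 − 138.2 = -2.9
x=115: ŷ = -1.8 + 2·115 = 228.2; e = 227.9 − 228.2 = -0.3
x=134: ŷ = -1.8 + 2·134 = 266.2; e = 267.8 − 266.2 = 1.6
x=157: ŷ = -1.8 + 2·157 = 312.2; e = 314.6 − 312.2 = 2.4
x=159: ŷ = -1.8 + 2·159 = 316.2; e = 313.6 − 316.2 = -2.6
|e| > 2.8: x=70 (|e|=2.9) → 1

1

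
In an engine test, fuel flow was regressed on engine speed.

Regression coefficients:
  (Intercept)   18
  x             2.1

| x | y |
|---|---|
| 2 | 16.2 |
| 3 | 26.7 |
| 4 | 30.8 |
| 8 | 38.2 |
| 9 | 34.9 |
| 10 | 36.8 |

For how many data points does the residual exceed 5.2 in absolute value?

1

x=2: ŷ = 18 + 2.1·2 = 22.2; r = 16.2 − 22.2 = -6
x=3: ŷ = 18 + 2.1·3 = 24.3; r = 26.7 − 24.3 = 2.4
x=4: ŷ = 18 + 2.1·4 = 26.4; r = 30.8 − 26.4 = 4.4
x=8: ŷ = 18 + 2.1·8 = 34.8; r = 38.2 − 34.8 = 3.4
x=9: ŷ = 18 + 2.1·9 = 36.9; r = 34.9 − 36.9 = -2
x=10: ŷ = 18 + 2.1·10 = 39; r = 36.8 − 39 = -2.2
|r| > 5.2: x=2 (|r|=6) → 1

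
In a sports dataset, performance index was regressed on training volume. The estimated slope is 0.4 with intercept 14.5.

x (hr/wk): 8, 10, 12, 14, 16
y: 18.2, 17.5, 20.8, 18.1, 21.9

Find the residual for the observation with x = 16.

ŷ = 14.5 + 0.4·16 = 20.9
e = 21.9 − 20.9 = 1

e = 1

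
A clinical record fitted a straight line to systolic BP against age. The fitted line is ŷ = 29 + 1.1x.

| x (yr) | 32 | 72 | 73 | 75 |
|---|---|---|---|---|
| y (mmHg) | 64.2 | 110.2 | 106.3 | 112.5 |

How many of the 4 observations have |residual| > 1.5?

x=32: ŷ = 29 + 1.1·32 = 64.2; r = 64.2 − 64.2 = 0
x=72: ŷ = 29 + 1.1·72 = 108.2; r = 110.2 − 108.2 = 2
x=73: ŷ = 29 + 1.1·73 = 109.3; r = 106.3 − 109.3 = -3
x=75: ŷ = 29 + 1.1·75 = 111.5; r = 112.5 − 111.5 = 1
|r| > 1.5: x=72 (|r|=2), x=73 (|r|=3) → 2

2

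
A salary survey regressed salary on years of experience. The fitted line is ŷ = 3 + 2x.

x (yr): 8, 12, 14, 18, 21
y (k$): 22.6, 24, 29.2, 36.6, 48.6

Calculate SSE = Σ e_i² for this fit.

x=8: ŷ = 3 + 2·8 = 19; e = 22.6 − 19 = 3.6
x=12: ŷ = 3 + 2·12 = 27; e = 24 − 27 = -3
x=14: ŷ = 3 + 2·14 = 31; e = 29.2 − 31 = -1.8
x=18: ŷ = 3 + 2·18 = 39; e = 36.6 − 39 = -2.4
x=21: ŷ = 3 + 2·21 = 45; e = 48.6 − 45 = 3.6
SSE = 12.96 + 9 + 3.24 + 5.76 + 12.96 = 43.92

SSE = 43.92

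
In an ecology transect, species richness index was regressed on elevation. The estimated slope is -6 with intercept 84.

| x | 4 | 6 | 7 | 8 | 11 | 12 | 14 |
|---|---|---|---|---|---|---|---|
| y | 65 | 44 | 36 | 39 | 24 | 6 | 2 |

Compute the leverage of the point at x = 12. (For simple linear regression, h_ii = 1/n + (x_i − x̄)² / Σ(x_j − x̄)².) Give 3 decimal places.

h = 0.271

x̄ = (4 + 6 + 7 + 8 + 11 + 12 + 14)/7 = 8.85714
Σ(x − x̄)² = 23.5918 + 8.16327 + 3.44898 + 0.734694 + 4.59184 + 9.87755 + 26.449 = 76.8571
h = 1/7 + (3.14286)²/76.8571 = 0.142857 + 0.128518 = 0.271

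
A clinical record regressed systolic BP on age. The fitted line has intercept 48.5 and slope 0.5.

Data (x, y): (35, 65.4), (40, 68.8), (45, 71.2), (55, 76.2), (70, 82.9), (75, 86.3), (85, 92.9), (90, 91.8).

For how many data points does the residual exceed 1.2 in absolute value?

x=35: ŷ = 48.5 + 0.5·35 = 66; r = 65.4 − 66 = -0.6
x=40: ŷ = 48.5 + 0.5·40 = 68.5; r = 68.8 − 68.5 = 0.3
x=45: ŷ = 48.5 + 0.5·45 = 71; r = 71.2 − 71 = 0.2
x=55: ŷ = 48.5 + 0.5·55 = 76; r = 76.2 − 76 = 0.2
x=70: ŷ = 48.5 + 0.5·70 = 83.5; r = 82.9 − 83.5 = -0.6
x=75: ŷ = 48.5 + 0.5·75 = 86; r = 86.3 − 86 = 0.3
x=85: ŷ = 48.5 + 0.5·85 = 91; r = 92.9 − 91 = 1.9
x=90: ŷ = 48.5 + 0.5·90 = 93.5; r = 91.8 − 93.5 = -1.7
|r| > 1.2: x=85 (|r|=1.9), x=90 (|r|=1.7) → 2

2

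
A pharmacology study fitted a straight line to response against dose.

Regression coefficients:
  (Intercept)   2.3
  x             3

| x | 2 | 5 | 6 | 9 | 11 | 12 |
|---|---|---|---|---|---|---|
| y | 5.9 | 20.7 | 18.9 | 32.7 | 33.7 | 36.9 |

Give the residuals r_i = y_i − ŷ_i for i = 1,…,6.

x=2: ŷ = 2.3 + 3·2 = 8.3; r = 5.9 − 8.3 = -2.4
x=5: ŷ = 2.3 + 3·5 = 17.3; r = 20.7 − 17.3 = 3.4
x=6: ŷ = 2.3 + 3·6 = 20.3; r = 18.9 − 20.3 = -1.4
x=9: ŷ = 2.3 + 3·9 = 29.3; r = 32.7 − 29.3 = 3.4
x=11: ŷ = 2.3 + 3·11 = 35.3; r = 33.7 − 35.3 = -1.6
x=12: ŷ = 2.3 + 3·12 = 38.3; r = 36.9 − 38.3 = -1.4

-2.4, 3.4, -1.4, 3.4, -1.6, -1.4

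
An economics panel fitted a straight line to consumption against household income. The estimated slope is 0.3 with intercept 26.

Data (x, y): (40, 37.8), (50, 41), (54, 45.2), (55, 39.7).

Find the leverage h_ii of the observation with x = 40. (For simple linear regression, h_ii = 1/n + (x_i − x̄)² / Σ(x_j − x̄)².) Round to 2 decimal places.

h = 0.93

x̄ = (40 + 50 + 54 + 55)/4 = 49.75
Σ(x − x̄)² = 95.0625 + 0.0625 + 18.0625 + 27.5625 = 140.75
h = 1/4 + (-9.75)²/140.75 = 0.25 + 0.6754 = 0.93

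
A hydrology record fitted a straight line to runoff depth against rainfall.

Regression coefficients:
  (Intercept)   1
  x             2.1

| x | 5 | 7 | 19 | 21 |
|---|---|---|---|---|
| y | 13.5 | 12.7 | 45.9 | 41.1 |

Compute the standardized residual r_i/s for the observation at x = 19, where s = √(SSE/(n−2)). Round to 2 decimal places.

x=5: ŷ = 1 + 2.1·5 = 11.5; r = 13.5 − 11.5 = 2
x=7: ŷ = 1 + 2.1·7 = 15.7; r = 12.7 − 15.7 = -3
x=19: ŷ = 1 + 2.1·19 = 40.9; r = 45.9 − 40.9 = 5
x=21: ŷ = 1 + 2.1·21 = 45.1; r = 41.1 − 45.1 = -4
SSE = 4 + 9 + 25 + 16 = 54
s = √(54/2) = 5.19615
r/s = 5 / 5.19615 = 0.96

0.96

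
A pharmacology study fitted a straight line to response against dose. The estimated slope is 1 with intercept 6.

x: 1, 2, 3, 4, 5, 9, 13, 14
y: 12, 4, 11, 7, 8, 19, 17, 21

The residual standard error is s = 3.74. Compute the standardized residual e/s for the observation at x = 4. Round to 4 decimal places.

ŷ = 6 + 4 = 10
e = 7 − 10 = -3
e/s = -3 / 3.74 = -0.8021

-0.8021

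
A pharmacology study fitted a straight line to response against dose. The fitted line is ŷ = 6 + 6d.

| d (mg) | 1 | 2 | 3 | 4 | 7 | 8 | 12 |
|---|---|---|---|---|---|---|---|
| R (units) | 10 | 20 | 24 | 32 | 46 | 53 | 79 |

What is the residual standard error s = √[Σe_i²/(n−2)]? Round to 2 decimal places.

d=1: ŷ = 6 + 6·1 = 12; e = 10 − 12 = -2
d=2: ŷ = 6 + 6·2 = 18; e = 20 − 18 = 2
d=3: ŷ = 6 + 6·3 = 24; e = 24 − 24 = 0
d=4: ŷ = 6 + 6·4 = 30; e = 32 − 30 = 2
d=7: ŷ = 6 + 6·7 = 48; e = 46 − 48 = -2
d=8: ŷ = 6 + 6·8 = 54; e = 53 − 54 = -1
d=12: ŷ = 6 + 6·12 = 78; e = 79 − 78 = 1
SSE = 4 + 4 + 0 + 4 + 4 + 1 + 1 = 18
s = √(18/5) = √3.6 ≈ 1.90

s = 1.90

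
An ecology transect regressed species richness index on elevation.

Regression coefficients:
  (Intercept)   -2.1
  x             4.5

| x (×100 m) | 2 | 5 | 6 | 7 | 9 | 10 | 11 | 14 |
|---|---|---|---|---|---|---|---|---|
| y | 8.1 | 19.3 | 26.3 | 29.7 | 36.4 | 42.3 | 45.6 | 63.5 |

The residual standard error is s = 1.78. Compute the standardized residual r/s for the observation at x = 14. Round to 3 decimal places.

1.461

ŷ = -2.1 + 4.5·14 = 60.9
r = 63.5 − 60.9 = 2.6
r/s = 2.6 / 1.78 = 1.461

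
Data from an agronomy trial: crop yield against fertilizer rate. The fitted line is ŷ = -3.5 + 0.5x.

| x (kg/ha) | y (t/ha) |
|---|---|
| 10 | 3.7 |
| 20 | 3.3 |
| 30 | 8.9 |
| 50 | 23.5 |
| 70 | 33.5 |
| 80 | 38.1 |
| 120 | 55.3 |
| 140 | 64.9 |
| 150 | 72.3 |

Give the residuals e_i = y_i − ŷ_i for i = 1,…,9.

2.2, -3.2, -2.6, 2, 2, 1.6, -1.2, -1.6, 0.8

x=10: ŷ = -3.5 + 0.5·10 = 1.5; e = 3.7 − 1.5 = 2.2
x=20: ŷ = -3.5 + 0.5·20 = 6.5; e = 3.3 − 6.5 = -3.2
x=30: ŷ = -3.5 + 0.5·30 = 11.5; e = 8.9 − 11.5 = -2.6
x=50: ŷ = -3.5 + 0.5·50 = 21.5; e = 23.5 − 21.5 = 2
x=70: ŷ = -3.5 + 0.5·70 = 31.5; e = 33.5 − 31.5 = 2
x=80: ŷ = -3.5 + 0.5·80 = 36.5; e = 38.1 − 36.5 = 1.6
x=120: ŷ = -3.5 + 0.5·120 = 56.5; e = 55.3 − 56.5 = -1.2
x=140: ŷ = -3.5 + 0.5·140 = 66.5; e = 64.9 − 66.5 = -1.6
x=150: ŷ = -3.5 + 0.5·150 = 71.5; e = 72.3 − 71.5 = 0.8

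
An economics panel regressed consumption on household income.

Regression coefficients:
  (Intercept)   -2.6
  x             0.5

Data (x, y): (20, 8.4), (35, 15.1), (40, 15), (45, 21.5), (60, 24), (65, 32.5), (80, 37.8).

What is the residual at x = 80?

e = 0.4

ŷ = -2.6 + 0.5·80 = 37.4
e = 37.8 − 37.4 = 0.4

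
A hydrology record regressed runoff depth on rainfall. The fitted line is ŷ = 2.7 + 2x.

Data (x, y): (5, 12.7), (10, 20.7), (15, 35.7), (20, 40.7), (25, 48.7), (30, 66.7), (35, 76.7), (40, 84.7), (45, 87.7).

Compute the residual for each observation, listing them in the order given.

0, -2, 3, -2, -4, 4, 4, 2, -5

x=5: ŷ = 2.7 + 2·5 = 12.7; r = 12.7 − 12.7 = 0
x=10: ŷ = 2.7 + 2·10 = 22.7; r = 20.7 − 22.7 = -2
x=15: ŷ = 2.7 + 2·15 = 32.7; r = 35.7 − 32.7 = 3
x=20: ŷ = 2.7 + 2·20 = 42.7; r = 40.7 − 42.7 = -2
x=25: ŷ = 2.7 + 2·25 = 52.7; r = 48.7 − 52.7 = -4
x=30: ŷ = 2.7 + 2·30 = 62.7; r = 66.7 − 62.7 = 4
x=35: ŷ = 2.7 + 2·35 = 72.7; r = 76.7 − 72.7 = 4
x=40: ŷ = 2.7 + 2·40 = 82.7; r = 84.7 − 82.7 = 2
x=45: ŷ = 2.7 + 2·45 = 92.7; r = 87.7 − 92.7 = -5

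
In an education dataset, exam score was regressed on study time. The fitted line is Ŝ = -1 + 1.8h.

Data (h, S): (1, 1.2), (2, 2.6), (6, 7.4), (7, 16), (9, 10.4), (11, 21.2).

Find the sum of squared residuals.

h=1: Ŝ = -1 + 1.8·1 = 0.8; e = 1.2 − 0.8 = 0.4
h=2: Ŝ = -1 + 1.8·2 = 2.6; e = 2.6 − 2.6 = 0
h=6: Ŝ = -1 + 1.8·6 = 9.8; e = 7.4 − 9.8 = -2.4
h=7: Ŝ = -1 + 1.8·7 = 11.6; e = 16 − 11.6 = 4.4
h=9: Ŝ = -1 + 1.8·9 = 15.2; e = 10.4 − 15.2 = -4.8
h=11: Ŝ = -1 + 1.8·11 = 18.8; e = 21.2 − 18.8 = 2.4
SSE = 0.16 + 0 + 5.76 + 19.36 + 23.04 + 5.76 = 54.08

SSE = 54.08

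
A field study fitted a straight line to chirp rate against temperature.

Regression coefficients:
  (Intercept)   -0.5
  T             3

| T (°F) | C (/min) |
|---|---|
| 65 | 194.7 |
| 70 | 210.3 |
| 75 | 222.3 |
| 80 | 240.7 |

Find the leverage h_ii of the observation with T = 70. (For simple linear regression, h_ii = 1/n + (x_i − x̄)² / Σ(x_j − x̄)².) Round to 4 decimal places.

h = 0.3000

T̄ = (65 + 70 + 75 + 80)/4 = 72.5
Σ(T − T̄)² = 56.25 + 6.25 + 6.25 + 56.25 = 125
h = 1/4 + (-2.5)²/125 = 0.25 + 0.05 = 0.3000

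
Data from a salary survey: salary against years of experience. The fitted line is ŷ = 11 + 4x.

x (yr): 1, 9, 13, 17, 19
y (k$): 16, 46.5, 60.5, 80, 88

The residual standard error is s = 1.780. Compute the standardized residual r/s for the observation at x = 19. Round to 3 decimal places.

0.562

ŷ = 11 + 4·19 = 87
r = 88 − 87 = 1
r/s = 1 / 1.780 = 0.562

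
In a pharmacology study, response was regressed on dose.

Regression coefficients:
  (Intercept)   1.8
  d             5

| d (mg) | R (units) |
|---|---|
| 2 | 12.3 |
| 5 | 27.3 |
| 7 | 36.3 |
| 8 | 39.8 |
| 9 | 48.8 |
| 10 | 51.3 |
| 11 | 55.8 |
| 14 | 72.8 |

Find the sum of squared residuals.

d=2: R̂ = 1.8 + 5·2 = 11.8; e = 12.3 − 11.8 = 0.5
d=5: R̂ = 1.8 + 5·5 = 26.8; e = 27.3 − 26.8 = 0.5
d=7: R̂ = 1.8 + 5·7 = 36.8; e = 36.3 − 36.8 = -0.5
d=8: R̂ = 1.8 + 5·8 = 41.8; e = 39.8 − 41.8 = -2
d=9: R̂ = 1.8 + 5·9 = 46.8; e = 48.8 − 46.8 = 2
d=10: R̂ = 1.8 + 5·10 = 51.8; e = 51.3 − 51.8 = -0.5
d=11: R̂ = 1.8 + 5·11 = 56.8; e = 55.8 − 56.8 = -1
d=14: R̂ = 1.8 + 5·14 = 71.8; e = 72.8 − 71.8 = 1
SSE = 0.25 + 0.25 + 0.25 + 4 + 4 + 0.25 + 1 + 1 = 11

SSE = 11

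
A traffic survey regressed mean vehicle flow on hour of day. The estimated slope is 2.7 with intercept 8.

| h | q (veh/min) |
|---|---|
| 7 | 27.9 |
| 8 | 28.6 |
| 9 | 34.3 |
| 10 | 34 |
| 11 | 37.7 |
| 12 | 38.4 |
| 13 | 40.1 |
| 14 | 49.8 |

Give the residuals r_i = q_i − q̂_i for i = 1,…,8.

h=7: q̂ = 8 + 2.7·7 = 26.9; r = 27.9 − 26.9 = 1
h=8: q̂ = 8 + 2.7·8 = 29.6; r = 28.6 − 29.6 = -1
h=9: q̂ = 8 + 2.7·9 = 32.3; r = 34.3 − 32.3 = 2
h=10: q̂ = 8 + 2.7·10 = 35; r = 34 − 35 = -1
h=11: q̂ = 8 + 2.7·11 = 37.7; r = 37.7 − 37.7 = 0
h=12: q̂ = 8 + 2.7·12 = 40.4; r = 38.4 − 40.4 = -2
h=13: q̂ = 8 + 2.7·13 = 43.1; r = 40.1 − 43.1 = -3
h=14: q̂ = 8 + 2.7·14 = 45.8; r = 49.8 − 45.8 = 4

1, -1, 2, -1, 0, -2, -3, 4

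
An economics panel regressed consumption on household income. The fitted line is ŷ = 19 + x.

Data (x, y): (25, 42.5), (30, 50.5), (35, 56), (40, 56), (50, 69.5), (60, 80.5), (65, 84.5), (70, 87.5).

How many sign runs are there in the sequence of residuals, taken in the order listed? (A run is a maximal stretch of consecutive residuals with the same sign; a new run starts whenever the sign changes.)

x=25: ŷ = 19 + 25 = 44; r = 42.5 − 44 = -1.5
x=30: ŷ = 19 + 30 = 49; r = 50.5 − 49 = 1.5
x=35: ŷ = 19 + 35 = 54; r = 56 − 54 = 2
x=40: ŷ = 19 + 40 = 59; r = 56 − 59 = -3
x=50: ŷ = 19 + 50 = 69; r = 69.5 − 69 = 0.5
x=60: ŷ = 19 + 60 = 79; r = 80.5 − 79 = 1.5
x=65: ŷ = 19 + 65 = 84; r = 84.5 − 84 = 0.5
x=70: ŷ = 19 + 70 = 89; r = 87.5 − 89 = -1.5
Signs: − + + − + + + −
Runs: −×1, +×2, −×1, +×3, −×1 → 5

5 runs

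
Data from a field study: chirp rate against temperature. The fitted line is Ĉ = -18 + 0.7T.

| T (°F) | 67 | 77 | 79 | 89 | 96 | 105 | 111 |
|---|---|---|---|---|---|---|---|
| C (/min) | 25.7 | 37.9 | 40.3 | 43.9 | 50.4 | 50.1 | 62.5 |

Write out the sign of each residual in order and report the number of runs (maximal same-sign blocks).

T=67: Ĉ = -18 + 0.7·67 = 28.9; r = 25.7 − 28.9 = -3.2
T=77: Ĉ = -18 + 0.7·77 = 35.9; r = 37.9 − 35.9 = 2
T=79: Ĉ = -18 + 0.7·79 = 37.3; r = 40.3 − 37.3 = 3
T=89: Ĉ = -18 + 0.7·89 = 44.3; r = 43.9 − 44.3 = -0.4
T=96: Ĉ = -18 + 0.7·96 = 49.2; r = 50.4 − 49.2 = 1.2
T=105: Ĉ = -18 + 0.7·105 = 55.5; r = 50.1 − 55.5 = -5.4
T=111: Ĉ = -18 + 0.7·111 = 59.7; r = 62.5 − 59.7 = 2.8
Signs: − + + − + − +
Runs: −×1, +×2, −×1, +×1, −×1, +×1 → 6

6 runs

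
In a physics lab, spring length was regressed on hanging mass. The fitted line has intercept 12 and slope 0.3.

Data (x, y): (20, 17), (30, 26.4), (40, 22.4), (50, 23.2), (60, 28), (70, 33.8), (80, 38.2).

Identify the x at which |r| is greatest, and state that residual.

x=20: ŷ = 12 + 0.3·20 = 18; r = 17 − 18 = -1
x=30: ŷ = 12 + 0.3·30 = 21; r = 26.4 − 21 = 5.4
x=40: ŷ = 12 + 0.3·40 = 24; r = 22.4 − 24 = -1.6
x=50: ŷ = 12 + 0.3·50 = 27; r = 23.2 − 27 = -3.8
x=60: ŷ = 12 + 0.3·60 = 30; r = 28 − 30 = -2
x=70: ŷ = 12 + 0.3·70 = 33; r = 33.8 − 33 = 0.8
x=80: ŷ = 12 + 0.3·80 = 36; r = 38.2 − 36 = 2.2
Largest |r| is 5.4 at x = 30, residual 5.4.

x = 30, r = 5.4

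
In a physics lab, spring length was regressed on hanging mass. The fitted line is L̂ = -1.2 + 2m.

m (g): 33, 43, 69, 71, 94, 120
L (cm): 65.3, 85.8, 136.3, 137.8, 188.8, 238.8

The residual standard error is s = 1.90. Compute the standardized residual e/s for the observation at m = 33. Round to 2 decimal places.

L̂ = -1.2 + 2·33 = 64.8
e = 65.3 − 64.8 = 0.5
e/s = 0.5 / 1.90 = 0.26

0.26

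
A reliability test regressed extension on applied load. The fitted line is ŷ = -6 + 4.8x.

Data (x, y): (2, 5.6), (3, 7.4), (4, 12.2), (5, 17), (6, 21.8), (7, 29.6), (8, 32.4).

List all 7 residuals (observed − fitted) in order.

x=2: ŷ = -6 + 4.8·2 = 3.6; r = 5.6 − 3.6 = 2
x=3: ŷ = -6 + 4.8·3 = 8.4; r = 7.4 − 8.4 = -1
x=4: ŷ = -6 + 4.8·4 = 13.2; r = 12.2 − 13.2 = -1
x=5: ŷ = -6 + 4.8·5 = 18; r = 17 − 18 = -1
x=6: ŷ = -6 + 4.8·6 = 22.8; r = 21.8 − 22.8 = -1
x=7: ŷ = -6 + 4.8·7 = 27.6; r = 29.6 − 27.6 = 2
x=8: ŷ = -6 + 4.8·8 = 32.4; r = 32.4 − 32.4 = 0

2, -1, -1, -1, -1, 2, 0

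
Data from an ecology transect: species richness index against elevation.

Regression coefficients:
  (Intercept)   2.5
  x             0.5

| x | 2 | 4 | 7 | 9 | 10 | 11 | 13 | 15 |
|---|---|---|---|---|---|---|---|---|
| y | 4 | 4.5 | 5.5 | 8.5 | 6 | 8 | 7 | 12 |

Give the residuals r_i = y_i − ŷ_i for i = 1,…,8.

x=2: ŷ = 2.5 + 0.5·2 = 3.5; r = 4 − 3.5 = 0.5
x=4: ŷ = 2.5 + 0.5·4 = 4.5; r = 4.5 − 4.5 = 0
x=7: ŷ = 2.5 + 0.5·7 = 6; r = 5.5 − 6 = -0.5
x=9: ŷ = 2.5 + 0.5·9 = 7; r = 8.5 − 7 = 1.5
x=10: ŷ = 2.5 + 0.5·10 = 7.5; r = 6 − 7.5 = -1.5
x=11: ŷ = 2.5 + 0.5·11 = 8; r = 8 − 8 = 0
x=13: ŷ = 2.5 + 0.5·13 = 9; r = 7 − 9 = -2
x=15: ŷ = 2.5 + 0.5·15 = 10; r = 12 − 10 = 2

0.5, 0, -0.5, 1.5, -1.5, 0, -2, 2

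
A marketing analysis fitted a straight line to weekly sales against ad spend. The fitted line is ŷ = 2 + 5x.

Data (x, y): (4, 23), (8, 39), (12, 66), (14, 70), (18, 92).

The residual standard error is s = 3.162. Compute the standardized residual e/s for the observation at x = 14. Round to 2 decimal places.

-0.63

ŷ = 2 + 5·14 = 72
e = 70 − 72 = -2
e/s = -2 / 3.162 = -0.63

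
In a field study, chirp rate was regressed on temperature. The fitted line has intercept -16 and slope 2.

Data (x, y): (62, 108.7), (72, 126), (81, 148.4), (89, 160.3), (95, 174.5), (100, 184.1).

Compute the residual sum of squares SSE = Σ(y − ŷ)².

SSE = 13.4

x=62: ŷ = -16 + 2·62 = 108; r = 108.7 − 108 = 0.7
x=72: ŷ = -16 + 2·72 = 128; r = 126 − 128 = -2
x=81: ŷ = -16 + 2·81 = 146; r = 148.4 − 146 = 2.4
x=89: ŷ = -16 + 2·89 = 162; r = 160.3 − 162 = -1.7
x=95: ŷ = -16 + 2·95 = 174; r = 174.5 − 174 = 0.5
x=100: ŷ = -16 + 2·100 = 184; r = 184.1 − 184 = 0.1
SSE = 0.49 + 4 + 5.76 + 2.89 + 0.25 + 0.01 = 13.4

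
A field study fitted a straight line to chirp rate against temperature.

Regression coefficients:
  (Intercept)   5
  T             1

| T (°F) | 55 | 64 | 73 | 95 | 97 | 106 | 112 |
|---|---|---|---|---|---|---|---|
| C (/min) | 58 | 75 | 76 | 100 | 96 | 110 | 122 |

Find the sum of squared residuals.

SSE = 106

T=55: ŷ = 5 + 55 = 60; r = 58 − 60 = -2
T=64: ŷ = 5 + 64 = 69; r = 75 − 69 = 6
T=73: ŷ = 5 + 73 = 78; r = 76 − 78 = -2
T=95: ŷ = 5 + 95 = 100; r = 100 − 100 = 0
T=97: ŷ = 5 + 97 = 102; r = 96 − 102 = -6
T=106: ŷ = 5 + 106 = 111; r = 110 − 111 = -1
T=112: ŷ = 5 + 112 = 117; r = 122 − 117 = 5
SSE = 4 + 36 + 4 + 0 + 36 + 1 + 25 = 106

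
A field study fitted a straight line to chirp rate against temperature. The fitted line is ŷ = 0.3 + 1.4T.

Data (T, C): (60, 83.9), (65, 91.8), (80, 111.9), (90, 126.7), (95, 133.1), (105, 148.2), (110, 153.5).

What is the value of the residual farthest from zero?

r = 0.9

T=60: ŷ = 0.3 + 1.4·60 = 84.3; r = 83.9 − 84.3 = -0.4
T=65: ŷ = 0.3 + 1.4·65 = 91.3; r = 91.8 − 91.3 = 0.5
T=80: ŷ = 0.3 + 1.4·80 = 112.3; r = 111.9 − 112.3 = -0.4
T=90: ŷ = 0.3 + 1.4·90 = 126.3; r = 126.7 − 126.3 = 0.4
T=95: ŷ = 0.3 + 1.4·95 = 133.3; r = 133.1 − 133.3 = -0.2
T=105: ŷ = 0.3 + 1.4·105 = 147.3; r = 148.2 − 147.3 = 0.9
T=110: ŷ = 0.3 + 1.4·110 = 154.3; r = 153.5 − 154.3 = -0.8
Largest |r| is 0.9 at T = 105, residual 0.9.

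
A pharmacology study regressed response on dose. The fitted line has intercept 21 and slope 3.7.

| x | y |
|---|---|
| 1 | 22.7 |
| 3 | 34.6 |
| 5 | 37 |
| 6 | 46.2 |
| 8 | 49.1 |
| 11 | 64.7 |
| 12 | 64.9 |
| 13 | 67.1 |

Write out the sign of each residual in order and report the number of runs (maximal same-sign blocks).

7 runs

x=1: ŷ = 21 + 3.7·1 = 24.7; e = 22.7 − 24.7 = -2
x=3: ŷ = 21 + 3.7·3 = 32.1; e = 34.6 − 32.1 = 2.5
x=5: ŷ = 21 + 3.7·5 = 39.5; e = 37 − 39.5 = -2.5
x=6: ŷ = 21 + 3.7·6 = 43.2; e = 46.2 − 43.2 = 3
x=8: ŷ = 21 + 3.7·8 = 50.6; e = 49.1 − 50.6 = -1.5
x=11: ŷ = 21 + 3.7·11 = 61.7; e = 64.7 − 61.7 = 3
x=12: ŷ = 21 + 3.7·12 = 65.4; e = 64.9 − 65.4 = -0.5
x=13: ŷ = 21 + 3.7·13 = 69.1; e = 67.1 − 69.1 = -2
Signs: − + − + − + − −
Runs: −×1, +×1, −×1, +×1, −×1, +×1, −×2 → 7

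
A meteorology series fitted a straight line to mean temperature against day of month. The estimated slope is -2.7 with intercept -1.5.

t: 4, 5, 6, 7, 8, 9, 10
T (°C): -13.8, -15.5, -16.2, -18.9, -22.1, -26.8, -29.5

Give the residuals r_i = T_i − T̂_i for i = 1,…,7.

t=4: T̂ = -1.5 − 2.7·4 = -12.3; r = -13.8 − (-12.3) = -1.5
t=5: T̂ = -1.5 − 2.7·5 = -15; r = -15.5 − (-15) = -0.5
t=6: T̂ = -1.5 − 2.7·6 = -17.7; r = -16.2 − (-17.7) = 1.5
t=7: T̂ = -1.5 − 2.7·7 = -20.4; r = -18.9 − (-20.4) = 1.5
t=8: T̂ = -1.5 − 2.7·8 = -23.1; r = -22.1 − (-23.1) = 1
t=9: T̂ = -1.5 − 2.7·9 = -25.8; r = -26.8 − (-25.8) = -1
t=10: T̂ = -1.5 − 2.7·10 = -28.5; r = -29.5 − (-28.5) = -1

-1.5, -0.5, 1.5, 1.5, 1, -1, -1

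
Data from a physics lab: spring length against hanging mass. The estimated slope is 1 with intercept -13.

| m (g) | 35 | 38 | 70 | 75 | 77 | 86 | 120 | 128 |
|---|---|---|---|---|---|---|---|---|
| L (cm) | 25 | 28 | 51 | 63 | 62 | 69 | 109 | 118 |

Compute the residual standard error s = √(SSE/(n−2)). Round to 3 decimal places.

s = 3.830

m=35: ŷ = -13 + 35 = 22; r = 25 − 22 = 3
m=38: ŷ = -13 + 38 = 25; r = 28 − 25 = 3
m=70: ŷ = -13 + 70 = 57; r = 51 − 57 = -6
m=75: ŷ = -13 + 75 = 62; r = 63 − 62 = 1
m=77: ŷ = -13 + 77 = 64; r = 62 − 64 = -2
m=86: ŷ = -13 + 86 = 73; r = 69 − 73 = -4
m=120: ŷ = -13 + 120 = 107; r = 109 − 107 = 2
m=128: ŷ = -13 + 128 = 115; r = 118 − 115 = 3
SSE = 9 + 9 + 36 + 1 + 4 + 16 + 4 + 9 = 88
s = √(88/6) = √14.6667 ≈ 3.830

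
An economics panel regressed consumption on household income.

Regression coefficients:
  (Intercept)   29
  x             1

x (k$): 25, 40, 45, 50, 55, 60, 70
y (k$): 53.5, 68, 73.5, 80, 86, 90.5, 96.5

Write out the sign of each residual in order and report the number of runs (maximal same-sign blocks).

3 runs

x=25: ŷ = 29 + 25 = 54; e = 53.5 − 54 = -0.5
x=40: ŷ = 29 + 40 = 69; e = 68 − 69 = -1
x=45: ŷ = 29 + 45 = 74; e = 73.5 − 74 = -0.5
x=50: ŷ = 29 + 50 = 79; e = 80 − 79 = 1
x=55: ŷ = 29 + 55 = 84; e = 86 − 84 = 2
x=60: ŷ = 29 + 60 = 89; e = 90.5 − 89 = 1.5
x=70: ŷ = 29 + 70 = 99; e = 96.5 − 99 = -2.5
Signs: − − − + + + −
Runs: −×3, +×3, −×1 → 3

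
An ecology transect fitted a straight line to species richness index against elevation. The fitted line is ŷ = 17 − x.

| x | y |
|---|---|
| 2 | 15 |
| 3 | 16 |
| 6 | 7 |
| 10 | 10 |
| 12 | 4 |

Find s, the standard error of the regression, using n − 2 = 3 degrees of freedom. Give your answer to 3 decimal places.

x=2: ŷ = 17 − 2 = 15; e = 15 − 15 = 0
x=3: ŷ = 17 − 3 = 14; e = 16 − 14 = 2
x=6: ŷ = 17 − 6 = 11; e = 7 − 11 = -4
x=10: ŷ = 17 − 10 = 7; e = 10 − 7 = 3
x=12: ŷ = 17 − 12 = 5; e = 4 − 5 = -1
SSE = 0 + 4 + 16 + 9 + 1 = 30
s = √(30/3) = √10 ≈ 3.162

s = 3.162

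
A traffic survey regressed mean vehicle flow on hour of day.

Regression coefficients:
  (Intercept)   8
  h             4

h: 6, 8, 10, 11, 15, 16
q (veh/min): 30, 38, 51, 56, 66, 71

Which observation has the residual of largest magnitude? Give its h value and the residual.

h=6: q̂ = 8 + 4·6 = 32; r = 30 − 32 = -2
h=8: q̂ = 8 + 4·8 = 40; r = 38 − 40 = -2
h=10: q̂ = 8 + 4·10 = 48; r = 51 − 48 = 3
h=11: q̂ = 8 + 4·11 = 52; r = 56 − 52 = 4
h=15: q̂ = 8 + 4·15 = 68; r = 66 − 68 = -2
h=16: q̂ = 8 + 4·16 = 72; r = 71 − 72 = -1
Largest |r| is 4 at h = 11, residual 4.

h = 11, r = 4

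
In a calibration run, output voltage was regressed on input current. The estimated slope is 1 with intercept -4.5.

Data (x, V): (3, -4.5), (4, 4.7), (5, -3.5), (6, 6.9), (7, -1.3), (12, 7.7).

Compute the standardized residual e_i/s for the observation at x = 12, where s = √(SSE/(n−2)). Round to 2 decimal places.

0.04

x=3: V̂ = -4.5 + 3 = -1.5; e = -4.5 − (-1.5) = -3
x=4: V̂ = -4.5 + 4 = -0.5; e = 4.7 − (-0.5) = 5.2
x=5: V̂ = -4.5 + 5 = 0.5; e = -3.5 − 0.5 = -4
x=6: V̂ = -4.5 + 6 = 1.5; e = 6.9 − 1.5 = 5.4
x=7: V̂ = -4.5 + 7 = 2.5; e = -1.3 − 2.5 = -3.8
x=12: V̂ = -4.5 + 12 = 7.5; e = 7.7 − 7.5 = 0.2
SSE = 9 + 27.04 + 16 + 29.16 + 14.44 + 0.04 = 95.68
s = √(95.68/4) = 4.89081
e/s = 0.2 / 4.89081 = 0.04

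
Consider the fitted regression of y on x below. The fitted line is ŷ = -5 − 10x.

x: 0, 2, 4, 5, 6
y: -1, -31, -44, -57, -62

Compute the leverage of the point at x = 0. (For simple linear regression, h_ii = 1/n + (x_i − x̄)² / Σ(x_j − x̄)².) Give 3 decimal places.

h = 0.698

x̄ = (0 + 2 + 4 + 5 + 6)/5 = 3.4
Σ(x − x̄)² = 11.56 + 1.96 + 0.36 + 2.56 + 6.76 = 23.2
h = 1/5 + (-3.4)²/23.2 = 0.2 + 0.498276 = 0.698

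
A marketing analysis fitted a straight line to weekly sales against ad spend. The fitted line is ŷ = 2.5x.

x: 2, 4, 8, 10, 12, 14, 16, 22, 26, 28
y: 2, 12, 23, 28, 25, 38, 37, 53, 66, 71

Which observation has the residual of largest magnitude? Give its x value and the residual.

x = 12, r = -5

x=2: ŷ = 2.5·2 = 5; r = 2 − 5 = -3
x=4: ŷ = 2.5·4 = 10; r = 12 − 10 = 2
x=8: ŷ = 2.5·8 = 20; r = 23 − 20 = 3
x=10: ŷ = 2.5·10 = 25; r = 28 − 25 = 3
x=12: ŷ = 2.5·12 = 30; r = 25 − 30 = -5
x=14: ŷ = 2.5·14 = 35; r = 38 − 35 = 3
x=16: ŷ = 2.5·16 = 40; r = 37 − 40 = -3
x=22: ŷ = 2.5·22 = 55; r = 53 − 55 = -2
x=26: ŷ = 2.5·26 = 65; r = 66 − 65 = 1
x=28: ŷ = 2.5·28 = 70; r = 71 − 70 = 1
Largest |r| is 5 at x = 12, residual -5.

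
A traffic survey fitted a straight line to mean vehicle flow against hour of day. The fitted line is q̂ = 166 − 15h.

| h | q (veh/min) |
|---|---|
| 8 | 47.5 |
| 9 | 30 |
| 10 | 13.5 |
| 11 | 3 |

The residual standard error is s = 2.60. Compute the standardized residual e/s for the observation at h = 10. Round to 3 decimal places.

q̂ = 166 − 15·10 = 16
e = 13.5 − 16 = -2.5
e/s = -2.5 / 2.60 = -0.962

-0.962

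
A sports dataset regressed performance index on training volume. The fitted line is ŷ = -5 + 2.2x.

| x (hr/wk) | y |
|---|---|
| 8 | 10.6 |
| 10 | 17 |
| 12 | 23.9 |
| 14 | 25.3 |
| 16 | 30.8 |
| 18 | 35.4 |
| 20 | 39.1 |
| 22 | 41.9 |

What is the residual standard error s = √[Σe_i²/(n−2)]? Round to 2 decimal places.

x=8: ŷ = -5 + 2.2·8 = 12.6; e = 10.6 − 12.6 = -2
x=10: ŷ = -5 + 2.2·10 = 17; e = 17 − 17 = 0
x=12: ŷ = -5 + 2.2·12 = 21.4; e = 23.9 − 21.4 = 2.5
x=14: ŷ = -5 + 2.2·14 = 25.8; e = 25.3 − 25.8 = -0.5
x=16: ŷ = -5 + 2.2·16 = 30.2; e = 30.8 − 30.2 = 0.6
x=18: ŷ = -5 + 2.2·18 = 34.6; e = 35.4 − 34.6 = 0.8
x=20: ŷ = -5 + 2.2·20 = 39; e = 39.1 − 39 = 0.1
x=22: ŷ = -5 + 2.2·22 = 43.4; e = 41.9 − 43.4 = -1.5
SSE = 4 + 0 + 6.25 + 0.25 + 0.36 + 0.64 + 0.01 + 2.25 = 13.76
s = √(13.76/6) = √2.29333 ≈ 1.51

s = 1.51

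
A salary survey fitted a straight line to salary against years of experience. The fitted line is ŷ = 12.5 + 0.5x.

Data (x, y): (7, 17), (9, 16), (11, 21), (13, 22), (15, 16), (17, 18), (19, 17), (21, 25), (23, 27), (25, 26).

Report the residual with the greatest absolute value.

e = -5

x=7: ŷ = 12.5 + 0.5·7 = 16; e = 17 − 16 = 1
x=9: ŷ = 12.5 + 0.5·9 = 17; e = 16 − 17 = -1
x=11: ŷ = 12.5 + 0.5·11 = 18; e = 21 − 18 = 3
x=13: ŷ = 12.5 + 0.5·13 = 19; e = 22 − 19 = 3
x=15: ŷ = 12.5 + 0.5·15 = 20; e = 16 − 20 = -4
x=17: ŷ = 12.5 + 0.5·17 = 21; e = 18 − 21 = -3
x=19: ŷ = 12.5 + 0.5·19 = 22; e = 17 − 22 = -5
x=21: ŷ = 12.5 + 0.5·21 = 23; e = 25 − 23 = 2
x=23: ŷ = 12.5 + 0.5·23 = 24; e = 27 − 24 = 3
x=25: ŷ = 12.5 + 0.5·25 = 25; e = 26 − 25 = 1
Largest |e| is 5 at x = 19, residual -5.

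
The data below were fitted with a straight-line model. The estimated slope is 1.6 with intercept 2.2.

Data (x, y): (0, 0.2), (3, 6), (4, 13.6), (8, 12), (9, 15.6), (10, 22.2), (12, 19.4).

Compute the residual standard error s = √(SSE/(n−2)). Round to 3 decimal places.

x=0: ŷ = 2.2 + 1.6·0 = 2.2; e = 0.2 − 2.2 = -2
x=3: ŷ = 2.2 + 1.6·3 = 7; e = 6 − 7 = -1
x=4: ŷ = 2.2 + 1.6·4 = 8.6; e = 13.6 − 8.6 = 5
x=8: ŷ = 2.2 + 1.6·8 = 15; e = 12 − 15 = -3
x=9: ŷ = 2.2 + 1.6·9 = 16.6; e = 15.6 − 16.6 = -1
x=10: ŷ = 2.2 + 1.6·10 = 18.2; e = 22.2 − 18.2 = 4
x=12: ŷ = 2.2 + 1.6·12 = 21.4; e = 19.4 − 21.4 = -2
SSE = 4 + 1 + 25 + 9 + 1 + 16 + 4 = 60
s = √(60/5) = √12 ≈ 3.464

s = 3.464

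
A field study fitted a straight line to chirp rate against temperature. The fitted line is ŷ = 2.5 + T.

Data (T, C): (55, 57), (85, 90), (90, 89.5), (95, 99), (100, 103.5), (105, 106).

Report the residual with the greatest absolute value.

e = -3

T=55: ŷ = 2.5 + 55 = 57.5; e = 57 − 57.5 = -0.5
T=85: ŷ = 2.5 + 85 = 87.5; e = 90 − 87.5 = 2.5
T=90: ŷ = 2.5 + 90 = 92.5; e = 89.5 − 92.5 = -3
T=95: ŷ = 2.5 + 95 = 97.5; e = 99 − 97.5 = 1.5
T=100: ŷ = 2.5 + 100 = 102.5; e = 103.5 − 102.5 = 1
T=105: ŷ = 2.5 + 105 = 107.5; e = 106 − 107.5 = -1.5
Largest |e| is 3 at T = 90, residual -3.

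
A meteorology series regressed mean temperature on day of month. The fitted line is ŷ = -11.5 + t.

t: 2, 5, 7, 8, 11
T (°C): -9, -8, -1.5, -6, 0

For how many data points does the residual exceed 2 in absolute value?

2

t=2: ŷ = -11.5 + 2 = -9.5; e = -9 − (-9.5) = 0.5
t=5: ŷ = -11.5 + 5 = -6.5; e = -8 − (-6.5) = -1.5
t=7: ŷ = -11.5 + 7 = -4.5; e = -1.5 − (-4.5) = 3
t=8: ŷ = -11.5 + 8 = -3.5; e = -6 − (-3.5) = -2.5
t=11: ŷ = -11.5 + 11 = -0.5; e = 0 − (-0.5) = 0.5
|e| > 2: t=7 (|e|=3), t=8 (|e|=2.5) → 2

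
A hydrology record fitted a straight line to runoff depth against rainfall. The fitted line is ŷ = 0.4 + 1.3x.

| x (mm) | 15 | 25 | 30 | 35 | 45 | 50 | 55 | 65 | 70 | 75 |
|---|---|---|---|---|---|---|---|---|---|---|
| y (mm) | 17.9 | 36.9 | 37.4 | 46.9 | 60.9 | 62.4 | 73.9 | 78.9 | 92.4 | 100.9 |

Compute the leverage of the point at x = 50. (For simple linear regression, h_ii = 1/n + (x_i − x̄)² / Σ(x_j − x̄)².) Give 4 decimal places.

h = 0.1034

x̄ = (15 + 25 + 30 + 35 + 45 + 50 + 55 + 65 + 70 + 75)/10 = 46.5
Σ(x − x̄)² = 992.25 + 462.25 + 272.25 + 132.25 + 2.25 + 12.25 + 72.25 + 342.25 + 552.25 + 812.25 = 3652.5
h = 1/10 + (3.5)²/3652.5 = 0.1 + 0.00335387 = 0.1034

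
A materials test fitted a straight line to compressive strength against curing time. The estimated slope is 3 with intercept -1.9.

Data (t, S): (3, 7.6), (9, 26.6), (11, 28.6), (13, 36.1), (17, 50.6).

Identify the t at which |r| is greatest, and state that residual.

t=3: Ŝ = -1.9 + 3·3 = 7.1; r = 7.6 − 7.1 = 0.5
t=9: Ŝ = -1.9 + 3·9 = 25.1; r = 26.6 − 25.1 = 1.5
t=11: Ŝ = -1.9 + 3·11 = 31.1; r = 28.6 − 31.1 = -2.5
t=13: Ŝ = -1.9 + 3·13 = 37.1; r = 36.1 − 37.1 = -1
t=17: Ŝ = -1.9 + 3·17 = 49.1; r = 50.6 − 49.1 = 1.5
Largest |r| is 2.5 at t = 11, residual -2.5.

t = 11, r = -2.5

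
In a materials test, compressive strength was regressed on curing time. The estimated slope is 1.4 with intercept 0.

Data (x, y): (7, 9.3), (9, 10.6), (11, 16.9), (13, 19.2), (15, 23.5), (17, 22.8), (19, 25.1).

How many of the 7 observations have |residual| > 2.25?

1

x=7: ŷ = 1.4·7 = 9.8; e = 9.3 − 9.8 = -0.5
x=9: ŷ = 1.4·9 = 12.6; e = 10.6 − 12.6 = -2
x=11: ŷ = 1.4·11 = 15.4; e = 16.9 − 15.4 = 1.5
x=13: ŷ = 1.4·13 = 18.2; e = 19.2 − 18.2 = 1
x=15: ŷ = 1.4·15 = 21; e = 23.5 − 21 = 2.5
x=17: ŷ = 1.4·17 = 23.8; e = 22.8 − 23.8 = -1
x=19: ŷ = 1.4·19 = 26.6; e = 25.1 − 26.6 = -1.5
|e| > 2.25: x=15 (|e|=2.5) → 1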